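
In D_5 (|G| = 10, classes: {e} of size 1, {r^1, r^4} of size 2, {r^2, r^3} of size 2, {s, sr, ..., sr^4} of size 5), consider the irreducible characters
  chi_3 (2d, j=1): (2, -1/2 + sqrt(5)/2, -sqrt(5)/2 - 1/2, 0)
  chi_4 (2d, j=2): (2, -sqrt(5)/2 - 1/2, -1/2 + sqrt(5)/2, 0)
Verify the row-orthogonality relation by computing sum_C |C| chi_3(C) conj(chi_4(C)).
Sum = 0; so <chi_3, chi_4> = 0 (distinct irreducibles are orthogonal).

Explanation: Compute term by term over conjugacy classes (|C| * chi_3(C) * conj(chi_4(C))):
  1*(2)*conj(2) + 2*(-1/2 + sqrt(5)/2)*conj(-sqrt(5)/2 - 1/2) + 2*(-sqrt(5)/2 - 1/2)*conj(-1/2 + sqrt(5)/2) + 5*(0)*conj(0)
  = (4) + (-2) + (-2) + (0)
  = 0.
Dividing by |G| = 10 gives 0/10 = 0, matching the row-orthogonality relation <chi_3, chi_4> = [chi_3 = chi_4].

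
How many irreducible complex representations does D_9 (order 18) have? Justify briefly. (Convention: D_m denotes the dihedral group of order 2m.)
6

Reasoning: The number of irreducible complex representations of a finite group equals its number of conjugacy classes. D_9 has 6 conjugacy classes ((n+3)/2 for n odd), so D_9 (order 18) has exactly 6 irreducible complex representations.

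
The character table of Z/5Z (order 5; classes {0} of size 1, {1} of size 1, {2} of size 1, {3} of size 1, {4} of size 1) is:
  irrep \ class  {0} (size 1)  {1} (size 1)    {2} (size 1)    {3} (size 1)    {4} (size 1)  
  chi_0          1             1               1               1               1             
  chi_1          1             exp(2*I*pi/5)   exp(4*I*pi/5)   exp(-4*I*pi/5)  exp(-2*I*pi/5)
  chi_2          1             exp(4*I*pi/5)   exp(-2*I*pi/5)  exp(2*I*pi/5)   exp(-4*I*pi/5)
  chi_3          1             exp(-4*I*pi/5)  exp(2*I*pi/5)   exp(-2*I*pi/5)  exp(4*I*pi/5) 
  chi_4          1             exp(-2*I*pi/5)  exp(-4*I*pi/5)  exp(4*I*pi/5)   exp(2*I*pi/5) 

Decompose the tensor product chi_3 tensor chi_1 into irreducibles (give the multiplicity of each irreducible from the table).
chi_3 tensor chi_1 = chi_4 (all other irreducibles have multiplicity 0).

Justification: The character of a tensor product is the pointwise product (chi_3 * chi_1)(C) = chi_3(C) * chi_1(C):
  {0}: (1)*(1), {1}: (exp(-4*I*pi/5))*(exp(2*I*pi/5)), {2}: (exp(2*I*pi/5))*(exp(4*I*pi/5)), {3}: (exp(-2*I*pi/5))*(exp(-4*I*pi/5)), {4}: (exp(4*I*pi/5))*(exp(-2*I*pi/5))
so (chi_3 * chi_1) takes values
  {0} -> 1, {1} -> exp(-2*I*pi/5), {2} -> exp(-4*I*pi/5), {3} -> exp(4*I*pi/5), {4} -> exp(2*I*pi/5).
Now take the inner product of this character with each irreducible chi from the table, <chi_3*chi_1, chi> = (1/5) sum_C |C| (chi_3*chi_1)(C) conj(chi(C)):
  <chi_3*chi_1, chi_0> = (1/5)[1*(1)*conj(1) + 1*(exp(-2*I*pi/5))*conj(1) + 1*(exp(-4*I*pi/5))*conj(1) + 1*(exp(4*I*pi/5))*conj(1) + 1*(exp(2*I*pi/5))*conj(1)]
      = (1/5)[(1) + (exp(-2*I*pi/5)) + (exp(-4*I*pi/5)) + (exp(4*I*pi/5)) + (exp(2*I*pi/5))] = 0/5 = 0
  <chi_3*chi_1, chi_1> = (1/5)[1*(1)*conj(1) + 1*(exp(-2*I*pi/5))*conj(exp(2*I*pi/5)) + 1*(exp(-4*I*pi/5))*conj(exp(4*I*pi/5)) + 1*(exp(4*I*pi/5))*conj(exp(-4*I*pi/5)) + 1*(exp(2*I*pi/5))*conj(exp(-2*I*pi/5))]
      = (1/5)[(1) + (exp(-4*I*pi/5)) + (exp(2*I*pi/5)) + (exp(-2*I*pi/5)) + (exp(4*I*pi/5))] = 0/5 = 0
  <chi_3*chi_1, chi_2> = (1/5)[1*(1)*conj(1) + 1*(exp(-2*I*pi/5))*conj(exp(4*I*pi/5)) + 1*(exp(-4*I*pi/5))*conj(exp(-2*I*pi/5)) + 1*(exp(4*I*pi/5))*conj(exp(2*I*pi/5)) + 1*(exp(2*I*pi/5))*conj(exp(-4*I*pi/5))]
      = (1/5)[(1) + (exp(4*I*pi/5)) + (exp(-2*I*pi/5)) + (exp(2*I*pi/5)) + (exp(-4*I*pi/5))] = 0/5 = 0
  <chi_3*chi_1, chi_3> = (1/5)[1*(1)*conj(1) + 1*(exp(-2*I*pi/5))*conj(exp(-4*I*pi/5)) + 1*(exp(-4*I*pi/5))*conj(exp(2*I*pi/5)) + 1*(exp(4*I*pi/5))*conj(exp(-2*I*pi/5)) + 1*(exp(2*I*pi/5))*conj(exp(4*I*pi/5))]
      = (1/5)[(1) + (exp(2*I*pi/5)) + (exp(4*I*pi/5)) + (exp(-4*I*pi/5)) + (exp(-2*I*pi/5))] = 0/5 = 0
  <chi_3*chi_1, chi_4> = (1/5)[1*(1)*conj(1) + 1*(exp(-2*I*pi/5))*conj(exp(-2*I*pi/5)) + 1*(exp(-4*I*pi/5))*conj(exp(-4*I*pi/5)) + 1*(exp(4*I*pi/5))*conj(exp(4*I*pi/5)) + 1*(exp(2*I*pi/5))*conj(exp(2*I*pi/5))]
      = (1/5)[(1) + (1) + (1) + (1) + (1)] = 5/5 = 1
(Exp terms are combined using exp(i*s)*conj(exp(i*t)) = exp(i*(s-t)), and sums of them are collapsed using the identity that for every m > 1 the m distinct m-th roots of unity sum to 0, e.g. 1 + exp(2*I*pi/3) + exp(-2*I*pi/3) = 0.)
Hence the multiplicities are chi_4: 1. Dimension check: dim(chi_3)*dim(chi_1) = 1*1 = 1 and sum (mult * dim) = 1*1 = 1.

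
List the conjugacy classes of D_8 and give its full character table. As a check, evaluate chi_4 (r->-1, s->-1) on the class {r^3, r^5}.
Conjugacy classes: {e} of size 1, {r^4} of size 1, {r^1, r^7} of size 2, {r^2, r^6} of size 2, {r^3, r^5} of size 2, {s, sr^2, ...} of size 4, {sr, sr^3, ...} of size 4.
Character table:
  irrep \ class              {e} (size 1)  {r^4} (size 1)  {r^1, r^7} (size 2)  {r^2, r^6} (size 2)  {r^3, r^5} (size 2)  {s, sr^2, ...} (size 4)  {sr, sr^3, ...} (size 4)
  chi_1 (triv)               1             1               1                    1                    1                    1                        1                       
  chi_2 (sign: r->1, s->-1)  1             1               1                    1                    1                    -1                       -1                      
  chi_3 (r->-1, s->1)        1             1               -1                   1                    -1                   1                        -1                      
  chi_4 (r->-1, s->-1)       1             1               -1                   1                    -1                   -1                       1                       
  chi_5 (2d, j=1)            2             -2              sqrt(2)              0                    -sqrt(2)             0                        0                       
  chi_6 (2d, j=2)            2             2               0                    -2                   0                    0                        0                       
  chi_7 (2d, j=3)            2             -2              -sqrt(2)             0                    sqrt(2)              0                        0                       

Spot check: chi_4 (r->-1, s->-1) on {r^3, r^5} = -1.

D_8 has order 2*8 = 16 with 7 conjugacy classes, hence 7 irreducibles. Sum of squared dims 1 + 1 + 1 + 1 + 4 + 4 + 4 = 16 = |G|. Linear characters come from the abelianisation; the 2-dimensional irreps have character r^k -> 2*cos(2*pi*j*k/8), reflections -> 0.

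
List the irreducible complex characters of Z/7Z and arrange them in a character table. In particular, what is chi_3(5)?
Character table of Z/7Z (irreps indexed chi_0,...,chi_6 with chi_k(m) = zeta_7^(k*m), zeta_7 = exp(2*pi*i/7)):
  irrep \ class  {0} (size 1)  {1} (size 1)    {2} (size 1)    {3} (size 1)    {4} (size 1)    {5} (size 1)    {6} (size 1)  
  chi_0          1             1               1               1               1               1               1             
  chi_1          1             exp(2*I*pi/7)   exp(4*I*pi/7)   exp(6*I*pi/7)   exp(-6*I*pi/7)  exp(-4*I*pi/7)  exp(-2*I*pi/7)
  chi_2          1             exp(4*I*pi/7)   exp(-6*I*pi/7)  exp(-2*I*pi/7)  exp(2*I*pi/7)   exp(6*I*pi/7)   exp(-4*I*pi/7)
  chi_3          1             exp(6*I*pi/7)   exp(-2*I*pi/7)  exp(4*I*pi/7)   exp(-4*I*pi/7)  exp(2*I*pi/7)   exp(-6*I*pi/7)
  chi_4          1             exp(-6*I*pi/7)  exp(2*I*pi/7)   exp(-4*I*pi/7)  exp(4*I*pi/7)   exp(-2*I*pi/7)  exp(6*I*pi/7) 
  chi_5          1             exp(-4*I*pi/7)  exp(6*I*pi/7)   exp(2*I*pi/7)   exp(-2*I*pi/7)  exp(-6*I*pi/7)  exp(4*I*pi/7) 
  chi_6          1             exp(-2*I*pi/7)  exp(-4*I*pi/7)  exp(-6*I*pi/7)  exp(6*I*pi/7)   exp(4*I*pi/7)   exp(2*I*pi/7) 

Spot check: chi_3(5) = zeta_7^(3*5) = zeta_7^15 = exp(2*I*pi/7).

Reasoning: Z/7Z is abelian, so all 7 irreducible complex representations are 1-dimensional. They are given by chi_k(m) = zeta_7^(k*m) for k = 0,...,6. Row orthogonality: sum_m chi_k(m) conj(chi_l(m)) = 7 * [k = l].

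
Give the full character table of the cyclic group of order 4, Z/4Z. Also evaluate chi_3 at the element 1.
Character table of Z/4Z (irreps indexed chi_0,...,chi_3 with chi_k(m) = zeta_4^(k*m), zeta_4 = exp(2*pi*i/4)):
  irrep \ class  {0} (size 1)  {1} (size 1)  {2} (size 1)  {3} (size 1)
  chi_0          1             1             1             1           
  chi_1          1             I             -1            -I          
  chi_2          1             -1            1             -1          
  chi_3          1             -I            -1            I           

Spot check: chi_3(1) = zeta_4^(3*1) = zeta_4^3 = -I.

Proof sketch: Z/4Z is abelian, so all 4 irreducible complex representations are 1-dimensional. They are given by chi_k(m) = zeta_4^(k*m) for k = 0,...,3. Row orthogonality: sum_m chi_k(m) conj(chi_l(m)) = 4 * [k = l].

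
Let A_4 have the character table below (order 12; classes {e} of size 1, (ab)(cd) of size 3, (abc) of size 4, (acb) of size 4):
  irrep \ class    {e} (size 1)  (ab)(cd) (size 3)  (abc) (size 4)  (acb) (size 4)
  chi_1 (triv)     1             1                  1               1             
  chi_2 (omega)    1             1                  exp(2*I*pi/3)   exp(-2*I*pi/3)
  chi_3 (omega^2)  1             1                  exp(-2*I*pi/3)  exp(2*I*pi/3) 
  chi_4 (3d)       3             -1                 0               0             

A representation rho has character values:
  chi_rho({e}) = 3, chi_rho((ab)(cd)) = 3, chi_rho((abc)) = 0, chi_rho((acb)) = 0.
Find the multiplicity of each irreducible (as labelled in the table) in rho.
Multiplicities: chi_1: 1, chi_2: 1, chi_3: 1, chi_4: 0.

Solution. Use <chi_rho, chi> = (1/|G|) sum_C |C| * chi_rho(C) * conj(chi(C)) with |G| = 12 for each irreducible chi in the table:
  <chi_rho, chi_1> = (1/12)[1*(3)*conj(1) + 3*(3)*conj(1) + 4*(0)*conj(1) + 4*(0)*conj(1)]
      = (1/12)[(3) + (9) + (0) + (0)] = 12/12 = 1
  <chi_rho, chi_2> = (1/12)[1*(3)*conj(1) + 3*(3)*conj(1) + 4*(0)*conj(exp(2*I*pi/3)) + 4*(0)*conj(exp(-2*I*pi/3))]
      = (1/12)[(3) + (9) + (0) + (0)] = 12/12 = 1
  <chi_rho, chi_3> = (1/12)[1*(3)*conj(1) + 3*(3)*conj(1) + 4*(0)*conj(exp(-2*I*pi/3)) + 4*(0)*conj(exp(2*I*pi/3))]
      = (1/12)[(3) + (9) + (0) + (0)] = 12/12 = 1
  <chi_rho, chi_4> = (1/12)[1*(3)*conj(3) + 3*(3)*conj(-1) + 4*(0)*conj(0) + 4*(0)*conj(0)]
      = (1/12)[(9) + (-9) + (0) + (0)] = 0/12 = 0
(Exp terms are combined using exp(i*s)*conj(exp(i*t)) = exp(i*(s-t)), and sums of them are collapsed using the identity that for every m > 1 the m distinct m-th roots of unity sum to 0, e.g. 1 + exp(2*I*pi/3) + exp(-2*I*pi/3) = 0.)
Dimension check: dim(rho) = sum (mult * dim) = 1*1 + 1*1 + 1*1 + 0*3 = 3 = chi_rho(e) = 3.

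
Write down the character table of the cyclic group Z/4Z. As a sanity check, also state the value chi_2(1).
Character table of Z/4Z (irreps indexed chi_0,...,chi_3 with chi_k(m) = zeta_4^(k*m), zeta_4 = exp(2*pi*i/4)):
  irrep \ class  {0} (size 1)  {1} (size 1)  {2} (size 1)  {3} (size 1)
  chi_0          1             1             1             1           
  chi_1          1             I             -1            -I          
  chi_2          1             -1            1             -1          
  chi_3          1             -I            -1            I           

Spot check: chi_2(1) = zeta_4^(2*1) = zeta_4^2 = -1.

Reasoning: Z/4Z is abelian, so all 4 irreducible complex representations are 1-dimensional. They are given by chi_k(m) = zeta_4^(k*m) for k = 0,...,3. Row orthogonality: sum_m chi_k(m) conj(chi_l(m)) = 4 * [k = l].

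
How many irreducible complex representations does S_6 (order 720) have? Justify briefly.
11

Details: The number of irreducible complex representations of a finite group equals its number of conjugacy classes. Conjugacy classes in S_6 correspond to cycle types, i.e. partitions of 6; there are p(6) = 11 of them, so S_6 (order 720) has exactly 11 irreducible complex representations.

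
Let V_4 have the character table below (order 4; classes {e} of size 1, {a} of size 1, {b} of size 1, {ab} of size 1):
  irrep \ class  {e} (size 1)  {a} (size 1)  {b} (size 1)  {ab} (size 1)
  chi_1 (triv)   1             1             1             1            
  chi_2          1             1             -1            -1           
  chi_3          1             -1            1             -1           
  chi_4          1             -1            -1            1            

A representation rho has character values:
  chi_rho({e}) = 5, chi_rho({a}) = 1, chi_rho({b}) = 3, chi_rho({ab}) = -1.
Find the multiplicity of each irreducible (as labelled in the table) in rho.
Multiplicities: chi_1: 2, chi_2: 1, chi_3: 2, chi_4: 0.

Solution. Use <chi_rho, chi> = (1/|G|) sum_C |C| * chi_rho(C) * conj(chi(C)) with |G| = 4 for each irreducible chi in the table:
  <chi_rho, chi_1> = (1/4)[1*(5)*conj(1) + 1*(1)*conj(1) + 1*(3)*conj(1) + 1*(-1)*conj(1)]
      = (1/4)[(5) + (1) + (3) + (-1)] = 8/4 = 2
  <chi_rho, chi_2> = (1/4)[1*(5)*conj(1) + 1*(1)*conj(1) + 1*(3)*conj(-1) + 1*(-1)*conj(-1)]
      = (1/4)[(5) + (1) + (-3) + (1)] = 4/4 = 1
  <chi_rho, chi_3> = (1/4)[1*(5)*conj(1) + 1*(1)*conj(-1) + 1*(3)*conj(1) + 1*(-1)*conj(-1)]
      = (1/4)[(5) + (-1) + (3) + (1)] = 8/4 = 2
  <chi_rho, chi_4> = (1/4)[1*(5)*conj(1) + 1*(1)*conj(-1) + 1*(3)*conj(-1) + 1*(-1)*conj(1)]
      = (1/4)[(5) + (-1) + (-3) + (-1)] = 0/4 = 0
Dimension check: dim(rho) = sum (mult * dim) = 2*1 + 1*1 + 2*1 + 0*1 = 5 = chi_rho(e) = 5.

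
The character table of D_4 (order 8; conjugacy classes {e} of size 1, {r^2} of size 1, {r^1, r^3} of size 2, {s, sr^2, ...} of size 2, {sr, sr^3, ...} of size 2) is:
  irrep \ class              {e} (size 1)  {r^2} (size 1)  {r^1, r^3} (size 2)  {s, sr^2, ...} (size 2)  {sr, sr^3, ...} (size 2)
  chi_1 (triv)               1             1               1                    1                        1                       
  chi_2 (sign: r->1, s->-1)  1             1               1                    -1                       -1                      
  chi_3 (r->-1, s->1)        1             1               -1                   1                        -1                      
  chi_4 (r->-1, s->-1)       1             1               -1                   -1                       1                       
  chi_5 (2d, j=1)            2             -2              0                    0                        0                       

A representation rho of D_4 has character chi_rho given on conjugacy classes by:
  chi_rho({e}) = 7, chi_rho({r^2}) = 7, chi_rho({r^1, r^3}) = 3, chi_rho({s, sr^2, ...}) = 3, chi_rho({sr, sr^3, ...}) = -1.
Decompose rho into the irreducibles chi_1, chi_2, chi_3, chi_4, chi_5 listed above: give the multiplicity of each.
Multiplicities: chi_1: 3, chi_2: 2, chi_3: 2, chi_4: 0, chi_5: 0.

Justification: Use <chi_rho, chi> = (1/|G|) sum_C |C| * chi_rho(C) * conj(chi(C)) with |G| = 8 for each irreducible chi in the table:
  <chi_rho, chi_1> = (1/8)[1*(7)*conj(1) + 1*(7)*conj(1) + 2*(3)*conj(1) + 2*(3)*conj(1) + 2*(-1)*conj(1)]
      = (1/8)[(7) + (7) + (6) + (6) + (-2)] = 24/8 = 3
  <chi_rho, chi_2> = (1/8)[1*(7)*conj(1) + 1*(7)*conj(1) + 2*(3)*conj(1) + 2*(3)*conj(-1) + 2*(-1)*conj(-1)]
      = (1/8)[(7) + (7) + (6) + (-6) + (2)] = 16/8 = 2
  <chi_rho, chi_3> = (1/8)[1*(7)*conj(1) + 1*(7)*conj(1) + 2*(3)*conj(-1) + 2*(3)*conj(1) + 2*(-1)*conj(-1)]
      = (1/8)[(7) + (7) + (-6) + (6) + (2)] = 16/8 = 2
  <chi_rho, chi_4> = (1/8)[1*(7)*conj(1) + 1*(7)*conj(1) + 2*(3)*conj(-1) + 2*(3)*conj(-1) + 2*(-1)*conj(1)]
      = (1/8)[(7) + (7) + (-6) + (-6) + (-2)] = 0/8 = 0
  <chi_rho, chi_5> = (1/8)[1*(7)*conj(2) + 1*(7)*conj(-2) + 2*(3)*conj(0) + 2*(3)*conj(0) + 2*(-1)*conj(0)]
      = (1/8)[(14) + (-14) + (0) + (0) + (0)] = 0/8 = 0
Dimension check: dim(rho) = sum (mult * dim) = 3*1 + 2*1 + 2*1 + 0*1 + 0*2 = 7 = chi_rho(e) = 7.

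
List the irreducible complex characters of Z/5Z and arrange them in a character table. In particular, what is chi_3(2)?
Character table of Z/5Z (irreps indexed chi_0,...,chi_4 with chi_k(m) = zeta_5^(k*m), zeta_5 = exp(2*pi*i/5)):
  irrep \ class  {0} (size 1)  {1} (size 1)    {2} (size 1)    {3} (size 1)    {4} (size 1)  
  chi_0          1             1               1               1               1             
  chi_1          1             exp(2*I*pi/5)   exp(4*I*pi/5)   exp(-4*I*pi/5)  exp(-2*I*pi/5)
  chi_2          1             exp(4*I*pi/5)   exp(-2*I*pi/5)  exp(2*I*pi/5)   exp(-4*I*pi/5)
  chi_3          1             exp(-4*I*pi/5)  exp(2*I*pi/5)   exp(-2*I*pi/5)  exp(4*I*pi/5) 
  chi_4          1             exp(-2*I*pi/5)  exp(-4*I*pi/5)  exp(4*I*pi/5)   exp(2*I*pi/5) 

Spot check: chi_3(2) = zeta_5^(3*2) = zeta_5^6 = exp(2*I*pi/5).

Reasoning: Z/5Z is abelian, so all 5 irreducible complex representations are 1-dimensional. They are given by chi_k(m) = zeta_5^(k*m) for k = 0,...,4. Row orthogonality: sum_m chi_k(m) conj(chi_l(m)) = 5 * [k = l].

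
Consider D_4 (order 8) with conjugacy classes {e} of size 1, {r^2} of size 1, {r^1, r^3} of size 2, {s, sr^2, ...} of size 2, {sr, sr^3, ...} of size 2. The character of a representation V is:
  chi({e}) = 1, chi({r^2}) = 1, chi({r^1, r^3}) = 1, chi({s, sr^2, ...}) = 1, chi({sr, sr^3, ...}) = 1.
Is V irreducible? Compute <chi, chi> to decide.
Irreducible: <chi, chi> = 1.

Justification: <chi, chi> = (1/|G|) sum_C |C| * |chi(C)|^2 = (1/8)[1*|1|^2 + 1*|1|^2 + 2*|1|^2 + 2*|1|^2 + 2*|1|^2]
  = (1/8)[(1) + (1) + (2) + (2) + (2)] = 8/8 = 1.
A character is irreducible iff <chi, chi> = 1, so this representation is irreducible.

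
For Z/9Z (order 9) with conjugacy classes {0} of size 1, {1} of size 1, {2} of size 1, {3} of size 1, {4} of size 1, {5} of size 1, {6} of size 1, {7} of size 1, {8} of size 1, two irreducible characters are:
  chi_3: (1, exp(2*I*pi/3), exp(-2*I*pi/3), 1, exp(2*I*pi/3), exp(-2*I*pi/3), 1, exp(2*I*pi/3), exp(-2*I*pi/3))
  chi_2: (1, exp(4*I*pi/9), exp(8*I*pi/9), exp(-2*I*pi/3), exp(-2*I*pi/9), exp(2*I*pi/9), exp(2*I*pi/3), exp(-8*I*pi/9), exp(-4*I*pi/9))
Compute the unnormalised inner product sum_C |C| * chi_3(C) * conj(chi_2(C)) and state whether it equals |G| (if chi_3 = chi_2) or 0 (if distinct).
Sum = 0; so <chi_3, chi_2> = 0 (distinct irreducibles are orthogonal).

Argument: Compute term by term over conjugacy classes (|C| * chi_3(C) * conj(chi_2(C))):
  1*(1)*conj(1) + 1*(exp(2*I*pi/3))*conj(exp(4*I*pi/9)) + 1*(exp(-2*I*pi/3))*conj(exp(8*I*pi/9)) + 1*(1)*conj(exp(-2*I*pi/3)) + 1*(exp(2*I*pi/3))*conj(exp(-2*I*pi/9)) + 1*(exp(-2*I*pi/3))*conj(exp(2*I*pi/9)) + 1*(1)*conj(exp(2*I*pi/3)) + 1*(exp(2*I*pi/3))*conj(exp(-8*I*pi/9)) + 1*(exp(-2*I*pi/3))*conj(exp(-4*I*pi/9))
  = (1) + (exp(2*I*pi/9)) + (exp(4*I*pi/9)) + (exp(2*I*pi/3)) + (exp(8*I*pi/9)) + (exp(-8*I*pi/9)) + (exp(-2*I*pi/3)) + (exp(-4*I*pi/9)) + (exp(-2*I*pi/9))
  = 0.
(Exp terms are combined using exp(i*s)*conj(exp(i*t)) = exp(i*(s-t)), and sums of them are collapsed using the identity that for every m > 1 the m distinct m-th roots of unity sum to 0, e.g. 1 + exp(2*I*pi/3) + exp(-2*I*pi/3) = 0.)
Dividing by |G| = 9 gives 0/9 = 0, matching the row-orthogonality relation <chi_3, chi_2> = [chi_3 = chi_2].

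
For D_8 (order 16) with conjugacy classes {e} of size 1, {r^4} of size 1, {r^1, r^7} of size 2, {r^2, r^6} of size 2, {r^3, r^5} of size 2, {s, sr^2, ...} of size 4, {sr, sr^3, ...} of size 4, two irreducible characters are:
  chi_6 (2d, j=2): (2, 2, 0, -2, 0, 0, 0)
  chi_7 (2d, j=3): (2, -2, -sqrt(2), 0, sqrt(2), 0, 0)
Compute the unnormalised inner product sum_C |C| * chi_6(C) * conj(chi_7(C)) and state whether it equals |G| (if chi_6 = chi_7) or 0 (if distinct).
Sum = 0; so <chi_6, chi_7> = 0 (distinct irreducibles are orthogonal).

Why: Compute term by term over conjugacy classes (|C| * chi_6(C) * conj(chi_7(C))):
  1*(2)*conj(2) + 1*(2)*conj(-2) + 2*(0)*conj(-sqrt(2)) + 2*(-2)*conj(0) + 2*(0)*conj(sqrt(2)) + 4*(0)*conj(0) + 4*(0)*conj(0)
  = (4) + (-4) + (0) + (0) + (0) + (0) + (0)
  = 0.
Dividing by |G| = 16 gives 0/16 = 0, matching the row-orthogonality relation <chi_6, chi_7> = [chi_6 = chi_7].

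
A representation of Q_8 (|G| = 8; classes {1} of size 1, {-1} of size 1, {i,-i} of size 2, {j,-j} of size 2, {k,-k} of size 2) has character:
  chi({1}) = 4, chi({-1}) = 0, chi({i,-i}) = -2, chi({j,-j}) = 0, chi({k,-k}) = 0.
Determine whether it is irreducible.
Not irreducible (reducible): <chi, chi> = 3 > 1.

Argument: <chi, chi> = (1/|G|) sum_C |C| * |chi(C)|^2 = (1/8)[1*|4|^2 + 1*|0|^2 + 2*|-2|^2 + 2*|0|^2 + 2*|0|^2]
  = (1/8)[(16) + (0) + (8) + (0) + (0)] = 24/8 = 3.
A character is irreducible iff <chi, chi> = 1, so this representation is reducible.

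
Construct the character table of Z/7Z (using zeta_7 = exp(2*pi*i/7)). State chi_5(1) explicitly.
Character table of Z/7Z (irreps indexed chi_0,...,chi_6 with chi_k(m) = zeta_7^(k*m), zeta_7 = exp(2*pi*i/7)):
  irrep \ class  {0} (size 1)  {1} (size 1)    {2} (size 1)    {3} (size 1)    {4} (size 1)    {5} (size 1)    {6} (size 1)  
  chi_0          1             1               1               1               1               1               1             
  chi_1          1             exp(2*I*pi/7)   exp(4*I*pi/7)   exp(6*I*pi/7)   exp(-6*I*pi/7)  exp(-4*I*pi/7)  exp(-2*I*pi/7)
  chi_2          1             exp(4*I*pi/7)   exp(-6*I*pi/7)  exp(-2*I*pi/7)  exp(2*I*pi/7)   exp(6*I*pi/7)   exp(-4*I*pi/7)
  chi_3          1             exp(6*I*pi/7)   exp(-2*I*pi/7)  exp(4*I*pi/7)   exp(-4*I*pi/7)  exp(2*I*pi/7)   exp(-6*I*pi/7)
  chi_4          1             exp(-6*I*pi/7)  exp(2*I*pi/7)   exp(-4*I*pi/7)  exp(4*I*pi/7)   exp(-2*I*pi/7)  exp(6*I*pi/7) 
  chi_5          1             exp(-4*I*pi/7)  exp(6*I*pi/7)   exp(2*I*pi/7)   exp(-2*I*pi/7)  exp(-6*I*pi/7)  exp(4*I*pi/7) 
  chi_6          1             exp(-2*I*pi/7)  exp(-4*I*pi/7)  exp(-6*I*pi/7)  exp(6*I*pi/7)   exp(4*I*pi/7)   exp(2*I*pi/7) 

Spot check: chi_5(1) = zeta_7^(5*1) = zeta_7^5 = exp(-4*I*pi/7).

Reasoning: Z/7Z is abelian, so all 7 irreducible complex representations are 1-dimensional. They are given by chi_k(m) = zeta_7^(k*m) for k = 0,...,6. Row orthogonality: sum_m chi_k(m) conj(chi_l(m)) = 7 * [k = l].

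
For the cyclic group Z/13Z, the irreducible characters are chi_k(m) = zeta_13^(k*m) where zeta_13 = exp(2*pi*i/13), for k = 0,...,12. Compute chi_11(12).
chi_11(12) = zeta_13^132 = exp(4*I*pi/13)

Argument: chi_11(12) = zeta_13^(11*12) = zeta_13^132. Since zeta_13^13 = 1, this equals zeta_13^2 = exp(2*pi*i*2/13) = exp(4*I*pi/13).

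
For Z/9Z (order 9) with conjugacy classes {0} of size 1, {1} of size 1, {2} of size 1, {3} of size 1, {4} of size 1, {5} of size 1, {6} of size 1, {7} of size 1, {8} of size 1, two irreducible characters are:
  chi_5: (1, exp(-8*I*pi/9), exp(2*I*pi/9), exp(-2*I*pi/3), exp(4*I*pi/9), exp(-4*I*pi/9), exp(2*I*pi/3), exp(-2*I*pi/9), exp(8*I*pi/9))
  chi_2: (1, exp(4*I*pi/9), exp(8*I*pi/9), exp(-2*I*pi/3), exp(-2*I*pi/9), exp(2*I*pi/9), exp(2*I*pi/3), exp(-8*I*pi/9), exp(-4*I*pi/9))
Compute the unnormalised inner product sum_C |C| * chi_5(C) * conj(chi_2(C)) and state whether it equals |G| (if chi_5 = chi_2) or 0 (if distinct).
Sum = 0; so <chi_5, chi_2> = 0 (distinct irreducibles are orthogonal).

Working: Compute term by term over conjugacy classes (|C| * chi_5(C) * conj(chi_2(C))):
  1*(1)*conj(1) + 1*(exp(-8*I*pi/9))*conj(exp(4*I*pi/9)) + 1*(exp(2*I*pi/9))*conj(exp(8*I*pi/9)) + 1*(exp(-2*I*pi/3))*conj(exp(-2*I*pi/3)) + 1*(exp(4*I*pi/9))*conj(exp(-2*I*pi/9)) + 1*(exp(-4*I*pi/9))*conj(exp(2*I*pi/9)) + 1*(exp(2*I*pi/3))*conj(exp(2*I*pi/3)) + 1*(exp(-2*I*pi/9))*conj(exp(-8*I*pi/9)) + 1*(exp(8*I*pi/9))*conj(exp(-4*I*pi/9))
  = (1) + (exp(2*I*pi/3)) + (exp(-2*I*pi/3)) + (1) + (exp(2*I*pi/3)) + (exp(-2*I*pi/3)) + (1) + (exp(2*I*pi/3)) + (exp(-2*I*pi/3))
  = 0.
(Exp terms are combined using exp(i*s)*conj(exp(i*t)) = exp(i*(s-t)), and sums of them are collapsed using the identity that for every m > 1 the m distinct m-th roots of unity sum to 0, e.g. 1 + exp(2*I*pi/3) + exp(-2*I*pi/3) = 0.)
Dividing by |G| = 9 gives 0/9 = 0, matching the row-orthogonality relation <chi_5, chi_2> = [chi_5 = chi_2].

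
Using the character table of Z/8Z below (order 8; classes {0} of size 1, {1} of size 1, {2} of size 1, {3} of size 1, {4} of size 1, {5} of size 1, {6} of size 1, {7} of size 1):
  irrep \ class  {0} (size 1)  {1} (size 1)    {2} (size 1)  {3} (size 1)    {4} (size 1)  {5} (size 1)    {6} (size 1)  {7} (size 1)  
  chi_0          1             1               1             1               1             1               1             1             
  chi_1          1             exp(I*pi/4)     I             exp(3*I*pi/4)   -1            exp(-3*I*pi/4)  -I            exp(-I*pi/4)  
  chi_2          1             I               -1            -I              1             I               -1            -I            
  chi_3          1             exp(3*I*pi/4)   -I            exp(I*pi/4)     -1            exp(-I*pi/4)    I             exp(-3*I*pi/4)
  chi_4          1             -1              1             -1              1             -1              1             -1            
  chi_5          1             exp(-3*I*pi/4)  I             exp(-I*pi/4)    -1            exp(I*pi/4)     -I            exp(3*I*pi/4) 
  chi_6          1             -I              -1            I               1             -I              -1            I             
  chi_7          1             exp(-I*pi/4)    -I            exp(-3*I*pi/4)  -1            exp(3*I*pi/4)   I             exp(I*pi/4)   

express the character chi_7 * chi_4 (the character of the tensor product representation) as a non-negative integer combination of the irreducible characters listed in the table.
chi_7 tensor chi_4 = chi_3 (all other irreducibles have multiplicity 0).

Justification: The character of a tensor product is the pointwise product (chi_7 * chi_4)(C) = chi_7(C) * chi_4(C):
  {0}: (1)*(1), {1}: (exp(-I*pi/4))*(-1), {2}: (-I)*(1), {3}: (exp(-3*I*pi/4))*(-1), {4}: (-1)*(1), {5}: (exp(3*I*pi/4))*(-1), {6}: (I)*(1), {7}: (exp(I*pi/4))*(-1)
so (chi_7 * chi_4) takes values
  {0} -> 1, {1} -> -exp(-I*pi/4), {2} -> -I, {3} -> -exp(-3*I*pi/4), {4} -> -1, {5} -> -exp(3*I*pi/4), {6} -> I, {7} -> -exp(I*pi/4).
Now take the inner product of this character with each irreducible chi from the table, <chi_7*chi_4, chi> = (1/8) sum_C |C| (chi_7*chi_4)(C) conj(chi(C)):
  <chi_7*chi_4, chi_0> = (1/8)[1*(1)*conj(1) + 1*(-exp(-I*pi/4))*conj(1) + 1*(-I)*conj(1) + 1*(-exp(-3*I*pi/4))*conj(1) + 1*(-1)*conj(1) + 1*(-exp(3*I*pi/4))*conj(1) + 1*(I)*conj(1) + 1*(-exp(I*pi/4))*conj(1)]
      = (1/8)[(1) + (-exp(-I*pi/4)) + (-I) + (-exp(-3*I*pi/4)) + (-1) + (-exp(3*I*pi/4)) + (I) + (-exp(I*pi/4))] = 0/8 = 0
  <chi_7*chi_4, chi_1> = (1/8)[1*(1)*conj(1) + 1*(-exp(-I*pi/4))*conj(exp(I*pi/4)) + 1*(-I)*conj(I) + 1*(-exp(-3*I*pi/4))*conj(exp(3*I*pi/4)) + 1*(-1)*conj(-1) + 1*(-exp(3*I*pi/4))*conj(exp(-3*I*pi/4)) + 1*(I)*conj(-I) + 1*(-exp(I*pi/4))*conj(exp(-I*pi/4))]
      = (1/8)[(1) + (I) + (-1) + (-I) + (1) + (I) + (-1) + (-I)] = 0/8 = 0
  <chi_7*chi_4, chi_2> = (1/8)[1*(1)*conj(1) + 1*(-exp(-I*pi/4))*conj(I) + 1*(-I)*conj(-1) + 1*(-exp(-3*I*pi/4))*conj(-I) + 1*(-1)*conj(1) + 1*(-exp(3*I*pi/4))*conj(I) + 1*(I)*conj(-1) + 1*(-exp(I*pi/4))*conj(-I)]
      = (1/8)[(1) + (exp(I*pi/4)) + (I) + (-exp(-I*pi/4)) + (-1) + (exp(-3*I*pi/4)) + (-I) + (-exp(3*I*pi/4))] = 0/8 = 0
  <chi_7*chi_4, chi_3> = (1/8)[1*(1)*conj(1) + 1*(-exp(-I*pi/4))*conj(exp(3*I*pi/4)) + 1*(-I)*conj(-I) + 1*(-exp(-3*I*pi/4))*conj(exp(I*pi/4)) + 1*(-1)*conj(-1) + 1*(-exp(3*I*pi/4))*conj(exp(-I*pi/4)) + 1*(I)*conj(I) + 1*(-exp(I*pi/4))*conj(exp(-3*I*pi/4))]
      = (1/8)[(1) + (1) + (1) + (1) + (1) + (1) + (1) + (1)] = 8/8 = 1
  <chi_7*chi_4, chi_4> = (1/8)[1*(1)*conj(1) + 1*(-exp(-I*pi/4))*conj(-1) + 1*(-I)*conj(1) + 1*(-exp(-3*I*pi/4))*conj(-1) + 1*(-1)*conj(1) + 1*(-exp(3*I*pi/4))*conj(-1) + 1*(I)*conj(1) + 1*(-exp(I*pi/4))*conj(-1)]
      = (1/8)[(1) + (exp(-I*pi/4)) + (-I) + (exp(-3*I*pi/4)) + (-1) + (exp(3*I*pi/4)) + (I) + (exp(I*pi/4))] = 0/8 = 0
  <chi_7*chi_4, chi_5> = (1/8)[1*(1)*conj(1) + 1*(-exp(-I*pi/4))*conj(exp(-3*I*pi/4)) + 1*(-I)*conj(I) + 1*(-exp(-3*I*pi/4))*conj(exp(-I*pi/4)) + 1*(-1)*conj(-1) + 1*(-exp(3*I*pi/4))*conj(exp(I*pi/4)) + 1*(I)*conj(-I) + 1*(-exp(I*pi/4))*conj(exp(3*I*pi/4))]
      = (1/8)[(1) + (-I) + (-1) + (I) + (1) + (-I) + (-1) + (I)] = 0/8 = 0
  <chi_7*chi_4, chi_6> = (1/8)[1*(1)*conj(1) + 1*(-exp(-I*pi/4))*conj(-I) + 1*(-I)*conj(-1) + 1*(-exp(-3*I*pi/4))*conj(I) + 1*(-1)*conj(1) + 1*(-exp(3*I*pi/4))*conj(-I) + 1*(I)*conj(-1) + 1*(-exp(I*pi/4))*conj(I)]
      = (1/8)[(1) + (-exp(I*pi/4)) + (I) + (exp(-I*pi/4)) + (-1) + (-exp(-3*I*pi/4)) + (-I) + (exp(3*I*pi/4))] = 0/8 = 0
  <chi_7*chi_4, chi_7> = (1/8)[1*(1)*conj(1) + 1*(-exp(-I*pi/4))*conj(exp(-I*pi/4)) + 1*(-I)*conj(-I) + 1*(-exp(-3*I*pi/4))*conj(exp(-3*I*pi/4)) + 1*(-1)*conj(-1) + 1*(-exp(3*I*pi/4))*conj(exp(3*I*pi/4)) + 1*(I)*conj(I) + 1*(-exp(I*pi/4))*conj(exp(I*pi/4))]
      = (1/8)[(1) + (-1) + (1) + (-1) + (1) + (-1) + (1) + (-1)] = 0/8 = 0
(Exp terms are combined using exp(i*s)*conj(exp(i*t)) = exp(i*(s-t)), and sums of them are collapsed using the identity that for every m > 1 the m distinct m-th roots of unity sum to 0, e.g. 1 + exp(2*I*pi/3) + exp(-2*I*pi/3) = 0.)
Hence the multiplicities are chi_3: 1. Dimension check: dim(chi_7)*dim(chi_4) = 1*1 = 1 and sum (mult * dim) = 1*1 = 1.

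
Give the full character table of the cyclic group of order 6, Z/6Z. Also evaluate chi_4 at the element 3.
Character table of Z/6Z (irreps indexed chi_0,...,chi_5 with chi_k(m) = zeta_6^(k*m), zeta_6 = exp(2*pi*i/6)):
  irrep \ class  {0} (size 1)  {1} (size 1)    {2} (size 1)    {3} (size 1)  {4} (size 1)    {5} (size 1)  
  chi_0          1             1               1               1             1               1             
  chi_1          1             exp(I*pi/3)     exp(2*I*pi/3)   -1            exp(-2*I*pi/3)  exp(-I*pi/3)  
  chi_2          1             exp(2*I*pi/3)   exp(-2*I*pi/3)  1             exp(2*I*pi/3)   exp(-2*I*pi/3)
  chi_3          1             -1              1               -1            1               -1            
  chi_4          1             exp(-2*I*pi/3)  exp(2*I*pi/3)   1             exp(-2*I*pi/3)  exp(2*I*pi/3) 
  chi_5          1             exp(-I*pi/3)    exp(-2*I*pi/3)  -1            exp(2*I*pi/3)   exp(I*pi/3)   

Spot check: chi_4(3) = zeta_6^(4*3) = zeta_6^12 = 1.

Proof sketch: Z/6Z is abelian, so all 6 irreducible complex representations are 1-dimensional. They are given by chi_k(m) = zeta_6^(k*m) for k = 0,...,5. Row orthogonality: sum_m chi_k(m) conj(chi_l(m)) = 6 * [k = l].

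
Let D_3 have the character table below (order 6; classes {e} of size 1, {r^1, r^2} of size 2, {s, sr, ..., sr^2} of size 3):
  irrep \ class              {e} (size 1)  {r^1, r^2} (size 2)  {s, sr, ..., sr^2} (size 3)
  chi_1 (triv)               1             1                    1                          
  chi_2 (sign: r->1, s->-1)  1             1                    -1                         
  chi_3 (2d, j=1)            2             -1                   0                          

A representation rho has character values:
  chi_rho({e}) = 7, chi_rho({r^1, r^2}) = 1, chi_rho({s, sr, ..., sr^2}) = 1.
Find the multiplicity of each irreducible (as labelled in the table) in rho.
Multiplicities: chi_1: 2, chi_2: 1, chi_3: 2.

Working: Use <chi_rho, chi> = (1/|G|) sum_C |C| * chi_rho(C) * conj(chi(C)) with |G| = 6 for each irreducible chi in the table:
  <chi_rho, chi_1> = (1/6)[1*(7)*conj(1) + 2*(1)*conj(1) + 3*(1)*conj(1)]
      = (1/6)[(7) + (2) + (3)] = 12/6 = 2
  <chi_rho, chi_2> = (1/6)[1*(7)*conj(1) + 2*(1)*conj(1) + 3*(1)*conj(-1)]
      = (1/6)[(7) + (2) + (-3)] = 6/6 = 1
  <chi_rho, chi_3> = (1/6)[1*(7)*conj(2) + 2*(1)*conj(-1) + 3*(1)*conj(0)]
      = (1/6)[(14) + (-2) + (0)] = 12/6 = 2
Dimension check: dim(rho) = sum (mult * dim) = 2*1 + 1*1 + 2*2 = 7 = chi_rho(e) = 7.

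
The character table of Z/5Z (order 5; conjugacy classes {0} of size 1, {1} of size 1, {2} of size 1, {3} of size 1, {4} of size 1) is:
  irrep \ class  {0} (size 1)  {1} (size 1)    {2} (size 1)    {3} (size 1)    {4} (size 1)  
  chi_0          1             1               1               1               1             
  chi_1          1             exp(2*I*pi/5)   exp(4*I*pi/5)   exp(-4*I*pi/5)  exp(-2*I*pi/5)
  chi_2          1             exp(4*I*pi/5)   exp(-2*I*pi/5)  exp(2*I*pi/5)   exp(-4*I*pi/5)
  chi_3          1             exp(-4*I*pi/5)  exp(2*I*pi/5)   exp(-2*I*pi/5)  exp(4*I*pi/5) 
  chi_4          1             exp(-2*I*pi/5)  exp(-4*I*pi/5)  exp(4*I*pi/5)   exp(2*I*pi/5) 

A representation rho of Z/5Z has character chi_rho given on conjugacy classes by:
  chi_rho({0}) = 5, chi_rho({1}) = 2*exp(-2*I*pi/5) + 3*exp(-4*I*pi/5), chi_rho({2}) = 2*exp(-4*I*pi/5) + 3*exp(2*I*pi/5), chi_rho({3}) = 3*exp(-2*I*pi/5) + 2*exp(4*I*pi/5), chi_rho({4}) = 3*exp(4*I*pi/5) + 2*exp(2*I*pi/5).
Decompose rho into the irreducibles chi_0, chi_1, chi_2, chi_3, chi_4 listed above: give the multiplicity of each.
Multiplicities: chi_0: 0, chi_1: 0, chi_2: 0, chi_3: 3, chi_4: 2.

Details: Use <chi_rho, chi> = (1/|G|) sum_C |C| * chi_rho(C) * conj(chi(C)) with |G| = 5 for each irreducible chi in the table:
  <chi_rho, chi_0> = (1/5)[1*(5)*conj(1) + 1*(2*exp(-2*I*pi/5) + 3*exp(-4*I*pi/5))*conj(1) + 1*(2*exp(-4*I*pi/5) + 3*exp(2*I*pi/5))*conj(1) + 1*(3*exp(-2*I*pi/5) + 2*exp(4*I*pi/5))*conj(1) + 1*(3*exp(4*I*pi/5) + 2*exp(2*I*pi/5))*conj(1)]
      = (1/5)[(5) + (2*exp(-2*I*pi/5) + 3*exp(-4*I*pi/5)) + (2*exp(-4*I*pi/5) + 3*exp(2*I*pi/5)) + (3*exp(-2*I*pi/5) + 2*exp(4*I*pi/5)) + (3*exp(4*I*pi/5) + 2*exp(2*I*pi/5))] = 0/5 = 0
  <chi_rho, chi_1> = (1/5)[1*(5)*conj(1) + 1*(2*exp(-2*I*pi/5) + 3*exp(-4*I*pi/5))*conj(exp(2*I*pi/5)) + 1*(2*exp(-4*I*pi/5) + 3*exp(2*I*pi/5))*conj(exp(4*I*pi/5)) + 1*(3*exp(-2*I*pi/5) + 2*exp(4*I*pi/5))*conj(exp(-4*I*pi/5)) + 1*(3*exp(4*I*pi/5) + 2*exp(2*I*pi/5))*conj(exp(-2*I*pi/5))]
      = (1/5)[(5) + (2*exp(-4*I*pi/5) + 3*exp(4*I*pi/5)) + (3*exp(-2*I*pi/5) + 2*exp(2*I*pi/5)) + (2*exp(-2*I*pi/5) + 3*exp(2*I*pi/5)) + (3*exp(-4*I*pi/5) + 2*exp(4*I*pi/5))] = 0/5 = 0
  <chi_rho, chi_2> = (1/5)[1*(5)*conj(1) + 1*(2*exp(-2*I*pi/5) + 3*exp(-4*I*pi/5))*conj(exp(4*I*pi/5)) + 1*(2*exp(-4*I*pi/5) + 3*exp(2*I*pi/5))*conj(exp(-2*I*pi/5)) + 1*(3*exp(-2*I*pi/5) + 2*exp(4*I*pi/5))*conj(exp(2*I*pi/5)) + 1*(3*exp(4*I*pi/5) + 2*exp(2*I*pi/5))*conj(exp(-4*I*pi/5))]
      = (1/5)[(5) + (2*exp(4*I*pi/5) + 3*exp(2*I*pi/5)) + (2*exp(-2*I*pi/5) + 3*exp(4*I*pi/5)) + (3*exp(-4*I*pi/5) + 2*exp(2*I*pi/5)) + (3*exp(-2*I*pi/5) + 2*exp(-4*I*pi/5))] = 0/5 = 0
  <chi_rho, chi_3> = (1/5)[1*(5)*conj(1) + 1*(2*exp(-2*I*pi/5) + 3*exp(-4*I*pi/5))*conj(exp(-4*I*pi/5)) + 1*(2*exp(-4*I*pi/5) + 3*exp(2*I*pi/5))*conj(exp(2*I*pi/5)) + 1*(3*exp(-2*I*pi/5) + 2*exp(4*I*pi/5))*conj(exp(-2*I*pi/5)) + 1*(3*exp(4*I*pi/5) + 2*exp(2*I*pi/5))*conj(exp(4*I*pi/5))]
      = (1/5)[(5) + (3 + 2*exp(2*I*pi/5)) + (3 + 2*exp(4*I*pi/5)) + (3 + 2*exp(-4*I*pi/5)) + (3 + 2*exp(-2*I*pi/5))] = 15/5 = 3
  <chi_rho, chi_4> = (1/5)[1*(5)*conj(1) + 1*(2*exp(-2*I*pi/5) + 3*exp(-4*I*pi/5))*conj(exp(-2*I*pi/5)) + 1*(2*exp(-4*I*pi/5) + 3*exp(2*I*pi/5))*conj(exp(-4*I*pi/5)) + 1*(3*exp(-2*I*pi/5) + 2*exp(4*I*pi/5))*conj(exp(4*I*pi/5)) + 1*(3*exp(4*I*pi/5) + 2*exp(2*I*pi/5))*conj(exp(2*I*pi/5))]
      = (1/5)[(5) + (2 + 3*exp(-2*I*pi/5)) + (2 + 3*exp(-4*I*pi/5)) + (2 + 3*exp(4*I*pi/5)) + (2 + 3*exp(2*I*pi/5))] = 10/5 = 2
(Exp terms are combined using exp(i*s)*conj(exp(i*t)) = exp(i*(s-t)), and sums of them are collapsed using the identity that for every m > 1 the m distinct m-th roots of unity sum to 0, e.g. 1 + exp(2*I*pi/3) + exp(-2*I*pi/3) = 0.)
Dimension check: dim(rho) = sum (mult * dim) = 0*1 + 0*1 + 0*1 + 3*1 + 2*1 = 5 = chi_rho(e) = 5.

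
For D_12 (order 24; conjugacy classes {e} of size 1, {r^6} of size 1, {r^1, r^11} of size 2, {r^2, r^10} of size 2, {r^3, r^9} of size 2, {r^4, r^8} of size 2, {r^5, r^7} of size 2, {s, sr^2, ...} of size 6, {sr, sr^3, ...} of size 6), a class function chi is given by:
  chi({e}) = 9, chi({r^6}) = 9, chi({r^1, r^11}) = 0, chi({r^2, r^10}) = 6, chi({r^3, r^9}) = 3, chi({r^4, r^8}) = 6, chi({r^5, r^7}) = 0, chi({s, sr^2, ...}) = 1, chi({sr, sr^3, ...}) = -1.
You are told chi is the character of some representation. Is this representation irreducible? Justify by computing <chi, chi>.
Not irreducible (reducible): <chi, chi> = 14 > 1.

Reasoning: <chi, chi> = (1/|G|) sum_C |C| * |chi(C)|^2 = (1/24)[1*|9|^2 + 1*|9|^2 + 2*|0|^2 + 2*|6|^2 + 2*|3|^2 + 2*|6|^2 + 2*|0|^2 + 6*|1|^2 + 6*|-1|^2]
  = (1/24)[(81) + (81) + (0) + (72) + (18) + (72) + (0) + (6) + (6)] = 336/24 = 14.
A character is irreducible iff <chi, chi> = 1, so this representation is reducible.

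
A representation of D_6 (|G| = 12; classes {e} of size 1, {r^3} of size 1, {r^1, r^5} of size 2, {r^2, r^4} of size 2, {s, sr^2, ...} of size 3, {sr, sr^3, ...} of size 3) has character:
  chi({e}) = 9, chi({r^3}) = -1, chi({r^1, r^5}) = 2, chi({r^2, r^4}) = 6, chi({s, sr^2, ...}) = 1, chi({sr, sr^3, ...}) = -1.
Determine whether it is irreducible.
Not irreducible (reducible): <chi, chi> = 14 > 1.

Explanation: <chi, chi> = (1/|G|) sum_C |C| * |chi(C)|^2 = (1/12)[1*|9|^2 + 1*|-1|^2 + 2*|2|^2 + 2*|6|^2 + 3*|1|^2 + 3*|-1|^2]
  = (1/12)[(81) + (1) + (8) + (72) + (3) + (3)] = 168/12 = 14.
A character is irreducible iff <chi, chi> = 1, so this representation is reducible.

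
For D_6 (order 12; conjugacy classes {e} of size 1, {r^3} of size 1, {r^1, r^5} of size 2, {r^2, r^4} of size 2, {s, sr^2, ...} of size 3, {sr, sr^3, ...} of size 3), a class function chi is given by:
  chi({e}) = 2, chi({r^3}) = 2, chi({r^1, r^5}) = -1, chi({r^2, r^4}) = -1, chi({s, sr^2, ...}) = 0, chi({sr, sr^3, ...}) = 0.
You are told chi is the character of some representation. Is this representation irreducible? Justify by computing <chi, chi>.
Irreducible: <chi, chi> = 1.

Reasoning: <chi, chi> = (1/|G|) sum_C |C| * |chi(C)|^2 = (1/12)[1*|2|^2 + 1*|2|^2 + 2*|-1|^2 + 2*|-1|^2 + 3*|0|^2 + 3*|0|^2]
  = (1/12)[(4) + (4) + (2) + (2) + (0) + (0)] = 12/12 = 1.
A character is irreducible iff <chi, chi> = 1, so this representation is irreducible.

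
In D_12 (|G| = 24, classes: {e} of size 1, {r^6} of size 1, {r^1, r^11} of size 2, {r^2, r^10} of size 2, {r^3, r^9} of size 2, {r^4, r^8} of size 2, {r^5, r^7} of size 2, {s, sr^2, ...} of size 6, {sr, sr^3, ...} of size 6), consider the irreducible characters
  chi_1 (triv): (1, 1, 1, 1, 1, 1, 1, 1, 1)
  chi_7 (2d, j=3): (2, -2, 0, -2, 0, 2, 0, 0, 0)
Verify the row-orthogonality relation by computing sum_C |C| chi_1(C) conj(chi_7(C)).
Sum = 0; so <chi_1, chi_7> = 0 (distinct irreducibles are orthogonal).

Details: Compute term by term over conjugacy classes (|C| * chi_1(C) * conj(chi_7(C))):
  1*(1)*conj(2) + 1*(1)*conj(-2) + 2*(1)*conj(0) + 2*(1)*conj(-2) + 2*(1)*conj(0) + 2*(1)*conj(2) + 2*(1)*conj(0) + 6*(1)*conj(0) + 6*(1)*conj(0)
  = (2) + (-2) + (0) + (-4) + (0) + (4) + (0) + (0) + (0)
  = 0.
Dividing by |G| = 24 gives 0/24 = 0, matching the row-orthogonality relation <chi_1, chi_7> = [chi_1 = chi_7].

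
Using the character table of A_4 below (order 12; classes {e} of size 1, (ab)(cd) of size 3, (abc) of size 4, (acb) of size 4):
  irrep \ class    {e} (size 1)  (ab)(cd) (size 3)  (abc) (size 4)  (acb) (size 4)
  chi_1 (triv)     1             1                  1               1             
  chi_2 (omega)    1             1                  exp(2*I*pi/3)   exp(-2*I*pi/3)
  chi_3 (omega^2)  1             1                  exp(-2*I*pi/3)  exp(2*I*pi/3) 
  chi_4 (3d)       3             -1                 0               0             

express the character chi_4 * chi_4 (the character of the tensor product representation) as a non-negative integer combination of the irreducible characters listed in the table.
chi_4 tensor chi_4 = chi_1 + chi_2 + chi_3 + 2*chi_4 (all other irreducibles have multiplicity 0).

Details: The character of a tensor product is the pointwise product (chi_4 * chi_4)(C) = chi_4(C) * chi_4(C):
  {e}: (3)*(3), (ab)(cd): (-1)*(-1), (abc): (0)*(0), (acb): (0)*(0)
so (chi_4 * chi_4) takes values
  {e} -> 9, (ab)(cd) -> 1, (abc) -> 0, (acb) -> 0.
Now take the inner product of this character with each irreducible chi from the table, <chi_4*chi_4, chi> = (1/12) sum_C |C| (chi_4*chi_4)(C) conj(chi(C)):
  <chi_4*chi_4, chi_1> = (1/12)[1*(9)*conj(1) + 3*(1)*conj(1) + 4*(0)*conj(1) + 4*(0)*conj(1)]
      = (1/12)[(9) + (3) + (0) + (0)] = 12/12 = 1
  <chi_4*chi_4, chi_2> = (1/12)[1*(9)*conj(1) + 3*(1)*conj(1) + 4*(0)*conj(exp(2*I*pi/3)) + 4*(0)*conj(exp(-2*I*pi/3))]
      = (1/12)[(9) + (3) + (0) + (0)] = 12/12 = 1
  <chi_4*chi_4, chi_3> = (1/12)[1*(9)*conj(1) + 3*(1)*conj(1) + 4*(0)*conj(exp(-2*I*pi/3)) + 4*(0)*conj(exp(2*I*pi/3))]
      = (1/12)[(9) + (3) + (0) + (0)] = 12/12 = 1
  <chi_4*chi_4, chi_4> = (1/12)[1*(9)*conj(3) + 3*(1)*conj(-1) + 4*(0)*conj(0) + 4*(0)*conj(0)]
      = (1/12)[(27) + (-3) + (0) + (0)] = 24/12 = 2
(Exp terms are combined using exp(i*s)*conj(exp(i*t)) = exp(i*(s-t)), and sums of them are collapsed using the identity that for every m > 1 the m distinct m-th roots of unity sum to 0, e.g. 1 + exp(2*I*pi/3) + exp(-2*I*pi/3) = 0.)
Hence the multiplicities are chi_1: 1, chi_2: 1, chi_3: 1, chi_4: 2. Dimension check: dim(chi_4)*dim(chi_4) = 3*3 = 9 and sum (mult * dim) = 1*1 + 1*1 + 1*1 + 2*3 = 9.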